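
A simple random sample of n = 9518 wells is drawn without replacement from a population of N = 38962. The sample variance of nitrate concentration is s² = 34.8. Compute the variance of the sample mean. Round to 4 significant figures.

0.002763

Under SRS without replacement, Var(ȳ) = (1 − f)·s²/n with f = n/N = 9518/38962 = 0.24428931.
Var(ȳ) = (1 − 0.24428931)·34.8/9518 = 0.75571069·0.0036562303 = 0.0027630523.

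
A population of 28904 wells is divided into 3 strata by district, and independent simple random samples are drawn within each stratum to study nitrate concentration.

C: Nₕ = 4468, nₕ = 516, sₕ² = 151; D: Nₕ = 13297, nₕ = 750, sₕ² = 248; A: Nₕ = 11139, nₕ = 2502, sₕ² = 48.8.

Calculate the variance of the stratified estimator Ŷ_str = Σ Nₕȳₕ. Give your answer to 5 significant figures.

6.2211 × 10^7

Var(Ŷ_str) = Σₕ Nₕ²(1 − fₕ)sₕ²/nₕ.
C: 4468²·(1 − 516/4468)·151/516 = 5.1672247 × 10^6.
D: 13297²·(1 − 750/13297)·248/750 = 5.5167586 × 10^7.
A: 11139²·(1 − 2502/11139)·48.8/2502 = 1.8764701 × 10^6.
Sum = 6.2211281 × 10^7.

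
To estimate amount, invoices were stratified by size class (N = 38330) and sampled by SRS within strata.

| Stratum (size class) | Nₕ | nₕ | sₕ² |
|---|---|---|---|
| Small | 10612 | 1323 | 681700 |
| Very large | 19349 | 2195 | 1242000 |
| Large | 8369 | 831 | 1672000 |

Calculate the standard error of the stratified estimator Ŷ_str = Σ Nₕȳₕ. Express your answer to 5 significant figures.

Var(Ŷ_str) = Σₕ Nₕ²(1 − fₕ)sₕ²/nₕ.
Small: 10612²·(1 − 1323/10612)·681700/1323 = 5.0792508 × 10^10.
Very large: 19349²·(1 − 2195/19349)·1242000/2195 = 1.8780667 × 10^11.
Large: 8369²·(1 − 831/8369)·1672000/831 = 1.269302 × 10^11.
Sum = 3.6552938 × 10^11.
SE = √(3.6552938 × 10^11) = 604590.

604590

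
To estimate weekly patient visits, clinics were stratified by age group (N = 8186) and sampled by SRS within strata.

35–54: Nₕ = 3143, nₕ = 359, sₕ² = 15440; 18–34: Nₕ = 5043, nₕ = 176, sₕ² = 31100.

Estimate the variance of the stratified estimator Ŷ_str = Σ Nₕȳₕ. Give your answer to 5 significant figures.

Var(Ŷ_str) = Σₕ Nₕ²(1 − fₕ)sₕ²/nₕ.
35–54: 3143²·(1 − 359/3143)·15440/359 = 3.7632794 × 10^8.
18–34: 5043²·(1 − 176/5043)·31100/176 = 4.337086 × 10^9.
Sum = 4.7134139 × 10^9.

4.7134 × 10^9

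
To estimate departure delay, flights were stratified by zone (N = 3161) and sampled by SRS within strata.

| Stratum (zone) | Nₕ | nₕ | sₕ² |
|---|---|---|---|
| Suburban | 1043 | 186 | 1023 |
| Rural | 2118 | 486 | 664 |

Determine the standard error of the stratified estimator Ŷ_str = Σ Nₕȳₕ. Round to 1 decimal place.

Var(Ŷ_str) = Σₕ Nₕ²(1 − fₕ)sₕ²/nₕ.
Suburban: 1043²·(1 − 186/1043)·1023/186 = 4.9161805 × 10^6.
Rural: 2118²·(1 − 486/2118)·664/486 = 4.7225647 × 10^6.
Sum = 9.6387452 × 10^6.
SE = √(9.6387452 × 10^6) = 3104.6.

3104.6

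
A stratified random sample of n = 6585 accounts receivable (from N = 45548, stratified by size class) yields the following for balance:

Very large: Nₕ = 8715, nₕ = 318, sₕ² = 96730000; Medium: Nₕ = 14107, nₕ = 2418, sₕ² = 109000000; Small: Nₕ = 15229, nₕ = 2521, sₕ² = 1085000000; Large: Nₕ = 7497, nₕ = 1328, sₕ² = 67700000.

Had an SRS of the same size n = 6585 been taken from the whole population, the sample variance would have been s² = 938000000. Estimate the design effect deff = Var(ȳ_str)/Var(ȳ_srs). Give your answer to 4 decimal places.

0.4563

Var(ȳ_str) = Σ Wₕ²(1−fₕ)sₕ²/nₕ with Wₕ = Nₕ/45548:
  Very large: (8715/45548)²·(1−318/8715)·96730000/318 = 10729.685
  Medium: (14107/45548)²·(1−2418/14107)·109000000/2418 = 3582.9736
  Small: (15229/45548)²·(1−2521/15229)·1085000000/2521 = 40148.272
  Large: (7497/45548)²·(1−1328/7497)·67700000/1328 = 1136.4603
  → Var(ȳ_str) = 55597.391.
Var(ȳ_srs) = (1 − 6585/45548)·938000000/6585 = 121851.29.
deff = 55597.391 / 121851.29 = 0.4563.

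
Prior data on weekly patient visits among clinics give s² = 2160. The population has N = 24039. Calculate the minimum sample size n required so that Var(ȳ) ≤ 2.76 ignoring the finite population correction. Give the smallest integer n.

Without fpc, n₀ = s²/D = 2160/2.76 = 782.6087.
Rounding up, n = 783.

783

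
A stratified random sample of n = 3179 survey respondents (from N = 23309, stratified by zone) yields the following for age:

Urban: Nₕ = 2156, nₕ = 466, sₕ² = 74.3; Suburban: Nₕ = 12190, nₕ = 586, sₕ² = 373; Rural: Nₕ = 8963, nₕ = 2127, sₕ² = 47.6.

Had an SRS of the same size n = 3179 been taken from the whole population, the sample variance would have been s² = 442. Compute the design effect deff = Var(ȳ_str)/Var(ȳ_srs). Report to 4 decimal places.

1.4101

Var(ȳ_str) = Σ Wₕ²(1−fₕ)sₕ²/nₕ with Wₕ = Nₕ/23309:
  Urban: (2156/23309)²·(1−466/2156)·74.3/466 = 0.0010692791
  Suburban: (12190/23309)²·(1−586/12190)·373/586 = 0.16572017
  Rural: (8963/23309)²·(1−2127/8963)·47.6/2127 = 0.0025237575
  → Var(ȳ_str) = 0.16931321.
Var(ȳ_srs) = (1 − 3179/23309)·442/3179 = 0.1200748.
deff = 0.16931321 / 0.1200748 = 1.4101.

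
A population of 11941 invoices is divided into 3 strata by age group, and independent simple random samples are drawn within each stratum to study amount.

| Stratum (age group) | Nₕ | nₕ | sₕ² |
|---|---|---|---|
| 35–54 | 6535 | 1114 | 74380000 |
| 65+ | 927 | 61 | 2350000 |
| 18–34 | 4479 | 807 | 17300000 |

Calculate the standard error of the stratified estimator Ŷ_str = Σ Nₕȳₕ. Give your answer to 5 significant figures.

1.6580 × 10^6

Var(Ŷ_str) = Σₕ Nₕ²(1 − fₕ)sₕ²/nₕ.
35–54: 6535²·(1 − 1114/6535)·74380000/1114 = 2.3653531 × 10^12.
65+: 927²·(1 − 61/927)·2350000/61 = 3.0926848 × 10^10.
18–34: 4479²·(1 − 807/4479)·17300000/807 = 3.5257889 × 10^11.
Sum = 2.7488588 × 10^12.
SE = √(2.7488588 × 10^12) = 1.6580 × 10^6.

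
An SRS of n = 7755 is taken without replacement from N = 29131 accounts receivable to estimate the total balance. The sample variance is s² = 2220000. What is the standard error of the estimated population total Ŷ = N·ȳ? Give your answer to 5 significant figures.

422210

Var(Ŷ) = N²·Var(ȳ) = N²·(1 − n/N)·s²/n.
f = 7755/29131 = 0.26621125; Var(ȳ) = 0.73378875·2220000/7755 = 210.05945.
Var(Ŷ) = 29131² · 210.05945 = 1.7825963 × 10^11.
SE(Ŷ) = √(1.7825963 × 10^11) = 422210.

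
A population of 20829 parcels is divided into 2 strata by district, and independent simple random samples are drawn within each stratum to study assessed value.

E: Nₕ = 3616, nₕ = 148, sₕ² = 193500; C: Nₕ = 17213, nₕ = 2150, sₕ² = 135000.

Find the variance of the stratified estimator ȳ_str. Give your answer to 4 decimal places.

75.3166

Var(ȳ_str) = Σₕ Wₕ²(1 − fₕ)sₕ²/nₕ with Wₕ = Nₕ/N, N = 20829.
E: Wₕ = 0.17360411; term = 0.17360411²·(1 − 0.04092920)·193500/148 = 37.791134.
C: Wₕ = 0.82639589; term = 0.82639589²·(1 − 0.12490559)·135000/2150 = 37.525502.
Sum = 75.316636.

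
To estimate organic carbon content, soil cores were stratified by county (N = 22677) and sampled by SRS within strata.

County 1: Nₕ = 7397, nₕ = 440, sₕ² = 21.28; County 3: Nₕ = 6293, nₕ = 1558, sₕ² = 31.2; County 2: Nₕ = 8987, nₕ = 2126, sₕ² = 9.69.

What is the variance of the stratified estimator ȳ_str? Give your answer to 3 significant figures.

Var(ȳ_str) = Σₕ Wₕ²(1 − fₕ)sₕ²/nₕ with Wₕ = Nₕ/N, N = 22677.
County 1: Wₕ = 0.32618953; term = 0.32618953²·(1 − 0.05948357)·21.28/440 = 0.0048397772.
County 3: Wₕ = 0.27750584; term = 0.27750584²·(1 − 0.24757667)·31.2/1558 = 0.0011603624.
County 2: Wₕ = 0.39630463; term = 0.39630463²·(1 − 0.23656393)·9.69/2126 = 5.4650165 × 10^-4.
Sum = 0.0065466413.

0.00655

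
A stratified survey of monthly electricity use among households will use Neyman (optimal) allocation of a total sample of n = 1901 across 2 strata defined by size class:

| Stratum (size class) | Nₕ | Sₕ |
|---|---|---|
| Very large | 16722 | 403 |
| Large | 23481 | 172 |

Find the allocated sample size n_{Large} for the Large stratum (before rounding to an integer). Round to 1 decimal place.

712.4

Neyman allocation: nₕ = n·NₕSₕ / Σⱼ NⱼSⱼ.
Σ NⱼSⱼ = 16722·403 + 23481·172 = 1.0777698 × 10^7.
n_{Large} = 1901·23481·172 / (1.0777698 × 10^7) = 712.4.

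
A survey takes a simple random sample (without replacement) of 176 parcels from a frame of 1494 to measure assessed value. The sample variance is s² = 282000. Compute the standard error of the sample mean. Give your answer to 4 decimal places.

37.5968

Under SRS without replacement, Var(ȳ) = (1 − f)·s²/n with f = n/N = 176/1494 = 0.11780455.
Var(ȳ) = (1 − 0.11780455)·282000/176 = 0.88219545·1602.2727 = 1413.5177.
SE(ȳ) = √(1413.5177) = 37.5968.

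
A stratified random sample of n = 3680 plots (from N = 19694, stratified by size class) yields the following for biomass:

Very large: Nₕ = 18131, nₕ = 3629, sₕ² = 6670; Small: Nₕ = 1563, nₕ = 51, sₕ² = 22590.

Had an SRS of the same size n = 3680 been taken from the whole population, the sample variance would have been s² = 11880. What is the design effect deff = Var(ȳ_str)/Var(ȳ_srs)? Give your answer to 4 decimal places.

1.5028

Var(ȳ_str) = Σ Wₕ²(1−fₕ)sₕ²/nₕ with Wₕ = Nₕ/19694:
  Very large: (18131/19694)²·(1−3629/18131)·6670/3629 = 1.2460075
  Small: (1563/19694)²·(1−51/1563)·22590/51 = 2.6989134
  → Var(ȳ_str) = 3.9449209.
Var(ȳ_srs) = (1 − 3680/19694)·11880/3680 = 2.6250315.
deff = 3.9449209 / 2.6250315 = 1.5028.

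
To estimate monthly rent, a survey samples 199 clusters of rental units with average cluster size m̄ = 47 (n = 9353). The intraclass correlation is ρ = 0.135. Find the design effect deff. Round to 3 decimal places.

7.210

deff = 1 + (47 − 1)·0.135 = 1 + 6.21 = 7.21.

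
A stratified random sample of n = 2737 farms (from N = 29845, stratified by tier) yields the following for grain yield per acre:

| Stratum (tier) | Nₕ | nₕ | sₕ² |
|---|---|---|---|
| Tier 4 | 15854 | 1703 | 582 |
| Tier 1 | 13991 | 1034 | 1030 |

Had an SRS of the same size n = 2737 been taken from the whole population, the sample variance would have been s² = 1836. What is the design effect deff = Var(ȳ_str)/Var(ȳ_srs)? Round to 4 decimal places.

0.4740

Var(ȳ_str) = Σ Wₕ²(1−fₕ)sₕ²/nₕ with Wₕ = Nₕ/29845:
  Tier 4: (15854/29845)²·(1−1703/15854)·582/1703 = 0.086077799
  Tier 1: (13991/29845)²·(1−1034/13991)·1030/1034 = 0.20273407
  → Var(ȳ_str) = 0.28881187.
Var(ȳ_srs) = (1 − 2737/29845)·1836/2737 = 0.60928961.
deff = 0.28881187 / 0.60928961 = 0.4740.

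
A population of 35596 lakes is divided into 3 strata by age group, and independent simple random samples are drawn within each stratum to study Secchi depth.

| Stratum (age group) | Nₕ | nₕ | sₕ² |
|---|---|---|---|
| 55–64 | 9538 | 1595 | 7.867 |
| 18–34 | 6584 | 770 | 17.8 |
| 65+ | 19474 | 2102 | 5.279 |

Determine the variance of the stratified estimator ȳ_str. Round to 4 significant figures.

Var(ȳ_str) = Σₕ Wₕ²(1 − fₕ)sₕ²/nₕ with Wₕ = Nₕ/N, N = 35596.
55–64: Wₕ = 0.26795146; term = 0.26795146²·(1 − 0.16722583)·7.867/1595 = 2.9490895 × 10^-4.
18–34: Wₕ = 0.18496460; term = 0.18496460²·(1 − 0.11695018)·17.8/770 = 6.983799 × 10^-4.
65+: Wₕ = 0.54708394; term = 0.54708394²·(1 − 0.10793879)·5.279/2102 = 6.7053514 × 10^-4.
Sum = 0.001663824.

0.001664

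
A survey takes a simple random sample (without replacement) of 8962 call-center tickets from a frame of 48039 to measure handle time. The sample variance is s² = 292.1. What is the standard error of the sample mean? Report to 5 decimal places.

0.16283

Under SRS without replacement, Var(ȳ) = (1 − f)·s²/n with f = n/N = 8962/48039 = 0.18655676.
Var(ȳ) = (1 − 0.18655676)·292.1/8962 = 0.81344324·0.032593171 = 0.026512695.
SE(ȳ) = √(0.026512695) = 0.16283.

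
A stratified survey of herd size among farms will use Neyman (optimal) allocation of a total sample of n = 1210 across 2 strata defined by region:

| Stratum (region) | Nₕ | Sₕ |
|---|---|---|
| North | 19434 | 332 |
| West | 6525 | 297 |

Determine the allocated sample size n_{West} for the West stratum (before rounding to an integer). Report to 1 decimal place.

279.5

Neyman allocation: nₕ = n·NₕSₕ / Σⱼ NⱼSⱼ.
Σ NⱼSⱼ = 19434·332 + 6525·297 = 8.390013 × 10^6.
n_{West} = 1210·6525·297 / (8.390013 × 10^6) = 279.5.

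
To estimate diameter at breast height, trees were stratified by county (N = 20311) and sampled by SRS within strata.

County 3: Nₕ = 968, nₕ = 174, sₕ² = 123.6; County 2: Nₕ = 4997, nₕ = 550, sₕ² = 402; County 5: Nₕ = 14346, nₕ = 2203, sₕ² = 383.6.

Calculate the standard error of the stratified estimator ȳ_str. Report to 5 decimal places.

Var(ȳ_str) = Σₕ Wₕ²(1 − fₕ)sₕ²/nₕ with Wₕ = Nₕ/N, N = 20311.
County 3: Wₕ = 0.04765890; term = 0.04765890²·(1 − 0.17975207)·123.6/174 = 0.0013234346.
County 2: Wₕ = 0.24602432; term = 0.24602432²·(1 − 0.11006604)·402/550 = 0.039371071.
County 5: Wₕ = 0.70631677; term = 0.70631677²·(1 − 0.15356197)·383.6/2203 = 0.073528941.
Sum = 0.11422345.
SE = √(0.11422345) = 0.33797.

0.33797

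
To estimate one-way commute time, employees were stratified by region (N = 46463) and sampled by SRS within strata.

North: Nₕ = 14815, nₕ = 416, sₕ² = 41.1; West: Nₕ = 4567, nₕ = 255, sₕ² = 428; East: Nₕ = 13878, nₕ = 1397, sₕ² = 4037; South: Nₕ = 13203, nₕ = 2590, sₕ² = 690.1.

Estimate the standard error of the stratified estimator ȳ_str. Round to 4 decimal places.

0.5237

Var(ȳ_str) = Σₕ Wₕ²(1 − fₕ)sₕ²/nₕ with Wₕ = Nₕ/N, N = 46463.
North: Wₕ = 0.31885586; term = 0.31885586²·(1 − 0.02807965)·41.1/416 = 0.0097626559.
West: Wₕ = 0.09829327; term = 0.09829327²·(1 − 0.05583534)·428/255 = 0.015310834.
East: Wₕ = 0.29868928; term = 0.29868928²·(1 − 0.10066292)·4037/1397 = 0.23185908.
South: Wₕ = 0.28416159; term = 0.28416159²·(1 − 0.19616754)·690.1/2590 = 0.017294522.
Sum = 0.27422709.
SE = √(0.27422709) = 0.5237.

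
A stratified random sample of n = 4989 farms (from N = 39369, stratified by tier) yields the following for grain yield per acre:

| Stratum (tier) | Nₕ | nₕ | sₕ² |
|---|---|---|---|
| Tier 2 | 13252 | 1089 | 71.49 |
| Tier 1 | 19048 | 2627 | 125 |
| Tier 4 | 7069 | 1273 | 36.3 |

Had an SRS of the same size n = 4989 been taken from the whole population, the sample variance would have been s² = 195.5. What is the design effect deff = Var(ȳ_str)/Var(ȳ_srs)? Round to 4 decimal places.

0.5021

Var(ȳ_str) = Σ Wₕ²(1−fₕ)sₕ²/nₕ with Wₕ = Nₕ/39369:
  Tier 2: (13252/39369)²·(1−1089/13252)·71.49/1089 = 0.0068270139
  Tier 1: (19048/39369)²·(1−2627/19048)·125/2627 = 0.0096026291
  Tier 4: (7069/39369)²·(1−1273/7069)·36.3/1273 = 7.5379944 × 10^-4
  → Var(ȳ_str) = 0.017183442.
Var(ȳ_srs) = (1 − 4989/39369)·195.5/4989 = 0.034220374.
deff = 0.017183442 / 0.034220374 = 0.5021.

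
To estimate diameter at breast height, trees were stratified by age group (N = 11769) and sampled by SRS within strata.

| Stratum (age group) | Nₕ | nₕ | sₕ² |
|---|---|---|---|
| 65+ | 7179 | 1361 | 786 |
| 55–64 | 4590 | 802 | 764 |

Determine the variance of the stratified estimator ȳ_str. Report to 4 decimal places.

0.2937

Var(ȳ_str) = Σₕ Wₕ²(1 − fₕ)sₕ²/nₕ with Wₕ = Nₕ/N, N = 11769.
65+: Wₕ = 0.60999235; term = 0.60999235²·(1 − 0.18958072)·786/1361 = 0.17414979.
55–64: Wₕ = 0.39000765; term = 0.39000765²·(1 − 0.17472767)·764/802 = 0.11958109.
Sum = 0.29373088.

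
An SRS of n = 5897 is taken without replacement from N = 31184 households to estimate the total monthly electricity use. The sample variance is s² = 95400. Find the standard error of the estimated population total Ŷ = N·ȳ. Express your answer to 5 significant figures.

Var(Ŷ) = N²·Var(ȳ) = N²·(1 − n/N)·s²/n.
f = 5897/31184 = 0.18910339; Var(ȳ) = 0.81089661·95400/5897 = 13.118456.
Var(Ŷ) = 31184² · 13.118456 = 1.2756936 × 10^10.
SE(Ŷ) = √(1.2756936 × 10^10) = 112950.

112950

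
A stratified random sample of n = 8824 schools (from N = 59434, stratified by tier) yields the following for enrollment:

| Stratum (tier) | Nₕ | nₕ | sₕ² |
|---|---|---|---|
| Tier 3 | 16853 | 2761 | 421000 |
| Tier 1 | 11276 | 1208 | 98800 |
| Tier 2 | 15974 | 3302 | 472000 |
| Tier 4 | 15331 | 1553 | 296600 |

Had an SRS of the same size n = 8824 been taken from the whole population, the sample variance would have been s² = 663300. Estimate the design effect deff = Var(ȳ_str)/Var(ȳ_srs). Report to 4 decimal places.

0.5076

Var(ȳ_str) = Σ Wₕ²(1−fₕ)sₕ²/nₕ with Wₕ = Nₕ/59434:
  Tier 3: (16853/59434)²·(1−2761/16853)·421000/2761 = 10.251694
  Tier 1: (11276/59434)²·(1−1208/11276)·98800/1208 = 2.6285628
  Tier 2: (15974/59434)²·(1−3302/15974)·472000/3302 = 8.1913193
  Tier 4: (15331/59434)²·(1−1553/15331)·296600/1553 = 11.420535
  → Var(ȳ_str) = 32.492111.
Var(ȳ_srs) = (1 − 8824/59434)·663300/8824 = 64.009712.
deff = 32.492111 / 64.009712 = 0.5076.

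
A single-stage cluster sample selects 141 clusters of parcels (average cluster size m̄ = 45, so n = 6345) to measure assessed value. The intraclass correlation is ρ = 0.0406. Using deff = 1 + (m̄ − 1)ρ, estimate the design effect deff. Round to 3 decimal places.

deff = 1 + (45 − 1)·0.0406 = 1 + 1.7864 = 2.7864.

2.786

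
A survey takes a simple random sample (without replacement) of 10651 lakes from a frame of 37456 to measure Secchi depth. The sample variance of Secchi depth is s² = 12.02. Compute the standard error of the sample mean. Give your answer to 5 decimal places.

Under SRS without replacement, Var(ȳ) = (1 − f)·s²/n with f = n/N = 10651/37456 = 0.28436032.
Var(ȳ) = (1 − 0.28436032)·12.02/10651 = 0.71563968·0.0011285325 = 8.0762266 × 10^-4.
SE(ȳ) = √(8.0762266 × 10^-4) = 0.02842.

0.02842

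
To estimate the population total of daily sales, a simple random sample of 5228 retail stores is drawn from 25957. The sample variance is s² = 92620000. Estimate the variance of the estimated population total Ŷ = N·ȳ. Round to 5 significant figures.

Var(Ŷ) = N²·Var(ȳ) = N²·(1 − n/N)·s²/n.
f = 5228/25957 = 0.20141002; Var(ȳ) = 0.79858998·92620000/5228 = 14147.935.
Var(Ŷ) = 25957² · 14147.935 = 9.5323954 × 10^12.

9.5324 × 10^12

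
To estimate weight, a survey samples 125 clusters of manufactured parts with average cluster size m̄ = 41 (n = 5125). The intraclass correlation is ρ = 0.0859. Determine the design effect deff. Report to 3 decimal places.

deff = 1 + (41 − 1)·0.0859 = 1 + 3.436 = 4.436.

4.436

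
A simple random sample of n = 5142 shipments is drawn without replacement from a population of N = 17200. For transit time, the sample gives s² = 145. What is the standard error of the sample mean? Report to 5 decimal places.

Under SRS without replacement, Var(ȳ) = (1 − f)·s²/n with f = n/N = 5142/17200 = 0.29895349.
Var(ȳ) = (1 − 0.29895349)·145/5142 = 0.70104651·0.028199144 = 0.019768912.
SE(ȳ) = √(0.019768912) = 0.14060.

0.14060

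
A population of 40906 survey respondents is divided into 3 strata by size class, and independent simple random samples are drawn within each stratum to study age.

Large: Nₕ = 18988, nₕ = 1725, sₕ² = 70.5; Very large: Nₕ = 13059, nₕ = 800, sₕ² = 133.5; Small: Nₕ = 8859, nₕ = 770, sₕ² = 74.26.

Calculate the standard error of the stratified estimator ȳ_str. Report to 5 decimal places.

Var(ȳ_str) = Σₕ Wₕ²(1 − fₕ)sₕ²/nₕ with Wₕ = Nₕ/N, N = 40906.
Large: Wₕ = 0.46418618; term = 0.46418618²·(1 − 0.09084685)·70.5/1725 = 0.0080061087.
Very large: Wₕ = 0.31924412; term = 0.31924412²·(1 − 0.06126043)·133.5/800 = 0.015965489.
Small: Wₕ = 0.21656970; term = 0.21656970²·(1 − 0.08691726)·74.26/770 = 0.0041301871.
Sum = 0.028101785.
SE = √(0.028101785) = 0.16764.

0.16764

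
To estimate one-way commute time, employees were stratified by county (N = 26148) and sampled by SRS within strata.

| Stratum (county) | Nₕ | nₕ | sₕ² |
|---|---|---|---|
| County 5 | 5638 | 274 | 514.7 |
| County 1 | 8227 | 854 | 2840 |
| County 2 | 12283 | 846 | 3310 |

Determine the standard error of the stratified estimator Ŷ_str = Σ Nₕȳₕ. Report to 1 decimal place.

Var(Ŷ_str) = Σₕ Nₕ²(1 − fₕ)sₕ²/nₕ.
County 5: 5638²·(1 − 274/5638)·514.7/274 = 5.6809039 × 10^7.
County 1: 8227²·(1 − 854/8227)·2840/854 = 2.0171872 × 10^8.
County 2: 12283²·(1 − 846/12283)·3310/846 = 5.4963478 × 10^8.
Sum = 8.0816254 × 10^8.
SE = √(8.0816254 × 10^8) = 28428.2.

28428.2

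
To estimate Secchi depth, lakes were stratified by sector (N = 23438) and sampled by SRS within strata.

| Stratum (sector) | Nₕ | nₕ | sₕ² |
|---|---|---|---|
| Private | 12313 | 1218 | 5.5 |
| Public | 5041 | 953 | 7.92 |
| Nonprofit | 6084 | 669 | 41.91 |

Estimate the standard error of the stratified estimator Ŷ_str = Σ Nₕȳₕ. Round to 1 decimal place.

1688.8

Var(Ŷ_str) = Σₕ Nₕ²(1 − fₕ)sₕ²/nₕ.
Private: 12313²·(1 − 1218/12313)·5.5/1218 = 616888.38.
Public: 5041²·(1 − 953/5041)·7.92/953 = 171261.55.
Nonprofit: 6084²·(1 − 669/6084)·41.91/669 = 2.0638551 × 10^6.
Sum = 2.852005 × 10^6.
SE = √(2.852005 × 10^6) = 1688.8.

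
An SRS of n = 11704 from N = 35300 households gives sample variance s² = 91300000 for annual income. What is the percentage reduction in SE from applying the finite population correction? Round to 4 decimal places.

18.2417

f = n/N = 11704/35300 = 0.33155807.
SE_no-fpc = √(s²/n) = 88.321865; SE_fpc = √((1−f)s²/n) = 72.210454.
Ratio = √(1−f) = 0.81758298. Reduction = 100·(1 − 0.81758298) = 18.2417%.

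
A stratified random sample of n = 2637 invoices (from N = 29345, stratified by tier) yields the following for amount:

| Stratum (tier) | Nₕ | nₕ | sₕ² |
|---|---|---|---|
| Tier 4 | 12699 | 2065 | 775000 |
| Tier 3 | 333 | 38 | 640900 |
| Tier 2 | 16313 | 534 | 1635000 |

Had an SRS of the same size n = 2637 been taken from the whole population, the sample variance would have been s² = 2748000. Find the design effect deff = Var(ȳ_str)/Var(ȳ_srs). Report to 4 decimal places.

1.0290

Var(ȳ_str) = Σ Wₕ²(1−fₕ)sₕ²/nₕ with Wₕ = Nₕ/29345:
  Tier 4: (12699/29345)²·(1−2065/12699)·775000/2065 = 58.85449
  Tier 3: (333/29345)²·(1−38/333)·640900/38 = 1.9239984
  Tier 2: (16313/29345)²·(1−534/16313)·1635000/534 = 915.21174
  → Var(ȳ_str) = 975.99023.
Var(ȳ_srs) = (1 − 2637/29345)·2748000/2637 = 948.44871.
deff = 975.99023 / 948.44871 = 1.0290.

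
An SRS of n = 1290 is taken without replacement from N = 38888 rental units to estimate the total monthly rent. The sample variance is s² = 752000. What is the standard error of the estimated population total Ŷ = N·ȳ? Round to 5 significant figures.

923220

Var(Ŷ) = N²·Var(ȳ) = N²·(1 − n/N)·s²/n.
f = 1290/38888 = 0.03317219; Var(ȳ) = 0.96682781·752000/1290 = 563.60815.
Var(Ŷ) = 38888² · 563.60815 = 8.5233139 × 10^11.
SE(Ŷ) = √(8.5233139 × 10^11) = 923220.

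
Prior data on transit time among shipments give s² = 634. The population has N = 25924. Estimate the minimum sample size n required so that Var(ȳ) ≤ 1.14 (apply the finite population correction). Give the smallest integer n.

Without fpc, n₀ = s²/D = 634/1.14 = 556.1404.
With fpc, (1 − n/N)·s²/n ≤ D requires n ≥ n₀/(1 + n₀/N) = 556.1404/(1 + 556.1404/25924) = 544.4602.
Rounding up, n = 545.

545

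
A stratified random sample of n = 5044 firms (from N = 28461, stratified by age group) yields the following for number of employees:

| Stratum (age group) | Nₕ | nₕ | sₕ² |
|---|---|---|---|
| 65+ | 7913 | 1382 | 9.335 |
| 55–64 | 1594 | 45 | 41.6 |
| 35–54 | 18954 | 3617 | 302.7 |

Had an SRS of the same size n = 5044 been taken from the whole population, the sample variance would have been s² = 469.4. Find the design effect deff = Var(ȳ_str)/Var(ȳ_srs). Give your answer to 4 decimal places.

Var(ȳ_str) = Σ Wₕ²(1−fₕ)sₕ²/nₕ with Wₕ = Nₕ/28461:
  65+: (7913/28461)²·(1−1382/7913)·9.335/1382 = 4.3094993 × 10^-4
  55–64: (1594/28461)²·(1−45/1594)·41.6/45 = 0.0028178654
  35–54: (18954/28461)²·(1−3617/18954)·302.7/3617 = 0.030033427
  → Var(ȳ_str) = 0.033282242.
Var(ȳ_srs) = (1 − 5044/28461)·469.4/5044 = 0.076568318.
deff = 0.033282242 / 0.076568318 = 0.4347.

0.4347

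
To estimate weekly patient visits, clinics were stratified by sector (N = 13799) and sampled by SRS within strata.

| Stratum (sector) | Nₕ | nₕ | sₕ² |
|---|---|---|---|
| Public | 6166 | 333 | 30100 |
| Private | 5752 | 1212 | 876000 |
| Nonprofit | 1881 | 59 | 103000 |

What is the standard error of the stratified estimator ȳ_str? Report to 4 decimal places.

Var(ȳ_str) = Σₕ Wₕ²(1 − fₕ)sₕ²/nₕ with Wₕ = Nₕ/N, N = 13799.
Public: Wₕ = 0.44684397; term = 0.44684397²·(1 − 0.05400584)·30100/333 = 17.073499.
Private: Wₕ = 0.41684180; term = 0.41684180²·(1 − 0.21070932)·876000/1212 = 99.124495.
Nonprofit: Wₕ = 0.13631423; term = 0.13631423²·(1 − 0.03136629)·103000/59 = 31.421517.
Sum = 147.61951.
SE = √(147.61951) = 12.1499.

12.1499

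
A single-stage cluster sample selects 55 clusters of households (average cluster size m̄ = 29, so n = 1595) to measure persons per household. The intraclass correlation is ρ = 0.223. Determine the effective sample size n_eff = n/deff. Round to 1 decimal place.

220.2

deff = 1 + (29 − 1)·0.223 = 1 + 6.244 = 7.244.
n_eff = 1595 / 7.244 = 220.2.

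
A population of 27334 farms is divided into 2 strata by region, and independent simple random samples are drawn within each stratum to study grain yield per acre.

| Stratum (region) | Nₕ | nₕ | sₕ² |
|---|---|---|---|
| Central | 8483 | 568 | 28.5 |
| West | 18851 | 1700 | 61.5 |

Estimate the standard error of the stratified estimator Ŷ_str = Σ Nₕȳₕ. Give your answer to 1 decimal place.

Var(Ŷ_str) = Σₕ Nₕ²(1 − fₕ)sₕ²/nₕ.
Central: 8483²·(1 − 568/8483)·28.5/568 = 3.3689682 × 10^6.
West: 18851²·(1 − 1700/18851)·61.5/1700 = 1.1696341 × 10^7.
Sum = 1.5065309 × 10^7.
SE = √(1.5065309 × 10^7) = 3881.4.

3881.4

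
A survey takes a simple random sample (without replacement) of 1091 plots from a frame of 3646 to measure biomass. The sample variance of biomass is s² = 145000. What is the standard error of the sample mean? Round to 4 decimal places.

9.6507

Under SRS without replacement, Var(ȳ) = (1 − f)·s²/n with f = n/N = 1091/3646 = 0.29923204.
Var(ȳ) = (1 − 0.29923204)·145000/1091 = 0.70076796·132.90559 = 93.135981.
SE(ȳ) = √(93.135981) = 9.6507.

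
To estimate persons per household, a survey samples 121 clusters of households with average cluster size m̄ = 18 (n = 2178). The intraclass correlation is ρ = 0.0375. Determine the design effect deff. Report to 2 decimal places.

deff = 1 + (18 − 1)·0.0375 = 1 + 0.6375 = 1.6375.

1.64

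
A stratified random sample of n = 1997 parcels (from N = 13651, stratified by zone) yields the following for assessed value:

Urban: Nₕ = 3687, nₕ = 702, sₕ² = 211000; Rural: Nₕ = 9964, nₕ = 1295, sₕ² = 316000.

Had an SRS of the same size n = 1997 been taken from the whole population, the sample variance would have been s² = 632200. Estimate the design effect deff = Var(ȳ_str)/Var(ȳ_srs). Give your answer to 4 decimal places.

0.4842

Var(ȳ_str) = Σ Wₕ²(1−fₕ)sₕ²/nₕ with Wₕ = Nₕ/13651:
  Urban: (3687/13651)²·(1−702/3687)·211000/702 = 17.751452
  Rural: (9964/13651)²·(1−1295/9964)·316000/1295 = 113.10742
  → Var(ȳ_str) = 130.85887.
Var(ȳ_srs) = (1 − 1997/13651)·632200/1997 = 270.26324.
deff = 130.85887 / 270.26324 = 0.4842.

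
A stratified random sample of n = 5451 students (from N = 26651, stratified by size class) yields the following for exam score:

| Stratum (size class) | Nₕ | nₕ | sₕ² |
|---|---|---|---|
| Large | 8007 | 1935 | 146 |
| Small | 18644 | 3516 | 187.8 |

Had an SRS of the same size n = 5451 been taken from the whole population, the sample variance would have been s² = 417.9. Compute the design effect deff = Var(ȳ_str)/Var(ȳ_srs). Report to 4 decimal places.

0.4325

Var(ȳ_str) = Σ Wₕ²(1−fₕ)sₕ²/nₕ with Wₕ = Nₕ/26651:
  Large: (8007/26651)²·(1−1935/8007)·146/1935 = 0.0051647162
  Small: (18644/26651)²·(1−3516/18644)·187.8/3516 = 0.021209983
  → Var(ȳ_str) = 0.026374699.
Var(ȳ_srs) = (1 − 5451/26651)·417.9/5451 = 0.06098437.
deff = 0.026374699 / 0.06098437 = 0.4325.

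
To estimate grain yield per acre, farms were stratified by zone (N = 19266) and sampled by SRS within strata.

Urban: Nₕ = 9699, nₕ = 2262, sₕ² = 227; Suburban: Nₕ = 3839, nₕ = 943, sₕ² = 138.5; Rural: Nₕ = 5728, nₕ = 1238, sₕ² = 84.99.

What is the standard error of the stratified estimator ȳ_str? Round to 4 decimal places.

Var(ȳ_str) = Σₕ Wₕ²(1 − fₕ)sₕ²/nₕ with Wₕ = Nₕ/N, N = 19266.
Urban: Wₕ = 0.50342572; term = 0.50342572²·(1 − 0.23321992)·227/2262 = 0.019501808.
Suburban: Wₕ = 0.19926295; term = 0.19926295²·(1 − 0.24563688)·138.5/943 = 0.004399179.
Rural: Wₕ = 0.29731133; term = 0.29731133²·(1 − 0.21613128)·84.99/1238 = 0.0047567839.
Sum = 0.028657771.
SE = √(0.028657771) = 0.1693.

0.1693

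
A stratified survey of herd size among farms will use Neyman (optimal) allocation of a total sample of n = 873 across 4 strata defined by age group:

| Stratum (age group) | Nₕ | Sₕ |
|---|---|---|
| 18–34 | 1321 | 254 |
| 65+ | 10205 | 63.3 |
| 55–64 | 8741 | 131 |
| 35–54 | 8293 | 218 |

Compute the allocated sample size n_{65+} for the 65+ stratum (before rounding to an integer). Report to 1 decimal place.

143.3

Neyman allocation: nₕ = n·NₕSₕ / Σⱼ NⱼSⱼ.
Σ NⱼSⱼ = 1321·254 + 10205·63.3 + 8741·131 + 8293·218 = 3.9344555 × 10^6.
n_{65+} = 873·10205·63.3 / (3.9344555 × 10^6) = 143.3.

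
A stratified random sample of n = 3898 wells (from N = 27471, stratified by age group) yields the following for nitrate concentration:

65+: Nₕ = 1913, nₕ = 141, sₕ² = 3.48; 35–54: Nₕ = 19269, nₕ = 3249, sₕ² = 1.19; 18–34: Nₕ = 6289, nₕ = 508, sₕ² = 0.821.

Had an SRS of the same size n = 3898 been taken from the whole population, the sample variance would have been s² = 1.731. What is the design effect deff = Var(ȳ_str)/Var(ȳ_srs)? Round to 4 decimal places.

Var(ȳ_str) = Σ Wₕ²(1−fₕ)sₕ²/nₕ with Wₕ = Nₕ/27471:
  65+: (1913/27471)²·(1−141/1913)·3.48/141 = 1.1086383 × 10^-4
  35–54: (19269/27471)²·(1−3249/19269)·1.19/3249 = 1.4982007 × 10^-4
  18–34: (6289/27471)²·(1−508/6289)·0.821/508 = 7.786012 × 10^-5
  → Var(ȳ_str) = 3.3854402 × 10^-4.
Var(ȳ_srs) = (1 − 3898/27471)·1.731/3898 = 3.8106198 × 10^-4.
deff = (3.3854402 × 10^-4) / (3.8106198 × 10^-4) = 0.8884.

0.8884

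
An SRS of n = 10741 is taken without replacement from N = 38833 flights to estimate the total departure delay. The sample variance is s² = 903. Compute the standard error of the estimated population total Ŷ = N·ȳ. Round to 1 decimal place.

Var(Ŷ) = N²·Var(ȳ) = N²·(1 − n/N)·s²/n.
f = 10741/38833 = 0.27659465; Var(ȳ) = 0.72340535·903/10741 = 0.060816966.
Var(Ŷ) = 38833² · 0.060816966 = 9.17121 × 10^7.
SE(Ŷ) = √(9.17121 × 10^7) = 9576.6.

9576.6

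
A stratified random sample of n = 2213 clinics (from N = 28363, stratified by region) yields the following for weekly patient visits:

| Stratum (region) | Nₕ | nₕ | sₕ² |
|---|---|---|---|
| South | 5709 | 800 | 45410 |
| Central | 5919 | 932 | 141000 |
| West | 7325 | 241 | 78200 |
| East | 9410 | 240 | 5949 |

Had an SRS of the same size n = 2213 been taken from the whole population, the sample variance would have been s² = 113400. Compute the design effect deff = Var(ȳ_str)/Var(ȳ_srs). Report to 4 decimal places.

0.6587

Var(ȳ_str) = Σ Wₕ²(1−fₕ)sₕ²/nₕ with Wₕ = Nₕ/28363:
  South: (5709/28363)²·(1−800/5709)·45410/800 = 1.9774716
  Central: (5919/28363)²·(1−932/5919)·141000/932 = 5.5511962
  West: (7325/28363)²·(1−241/7325)·78200/241 = 20.930112
  East: (9410/28363)²·(1−240/9410)·5949/240 = 2.6588103
  → Var(ȳ_str) = 31.11759.
Var(ȳ_srs) = (1 − 2213/28363)·113400/2213 = 47.24449.
deff = 31.11759 / 47.24449 = 0.6587.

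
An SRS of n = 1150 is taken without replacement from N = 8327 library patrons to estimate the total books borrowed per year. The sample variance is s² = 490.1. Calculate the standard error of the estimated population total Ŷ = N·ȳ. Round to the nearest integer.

5047

Var(Ŷ) = N²·Var(ȳ) = N²·(1 − n/N)·s²/n.
f = 1150/8327 = 0.13810496; Var(ȳ) = 0.86189504·490.1/1150 = 0.36731718.
Var(Ŷ) = 8327² · 0.36731718 = 2.546938 × 10^7.
SE(Ŷ) = √(2.546938 × 10^7) = 5047.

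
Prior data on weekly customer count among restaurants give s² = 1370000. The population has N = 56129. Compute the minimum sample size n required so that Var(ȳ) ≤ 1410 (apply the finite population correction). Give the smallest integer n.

Without fpc, n₀ = s²/D = 1370000/1410 = 971.6312.
With fpc, (1 − n/N)·s²/n ≤ D requires n ≥ n₀/(1 + n₀/N) = 971.6312/(1 + 971.6312/56129) = 955.0978.
Rounding up, n = 956.

956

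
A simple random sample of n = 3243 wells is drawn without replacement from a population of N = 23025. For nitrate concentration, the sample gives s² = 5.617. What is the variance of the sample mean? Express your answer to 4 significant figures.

Under SRS without replacement, Var(ȳ) = (1 − f)·s²/n with f = n/N = 3243/23025 = 0.14084691.
Var(ȳ) = (1 − 0.14084691)·5.617/3243 = 0.85915309·0.0017320382 = 0.001488086.

0.001488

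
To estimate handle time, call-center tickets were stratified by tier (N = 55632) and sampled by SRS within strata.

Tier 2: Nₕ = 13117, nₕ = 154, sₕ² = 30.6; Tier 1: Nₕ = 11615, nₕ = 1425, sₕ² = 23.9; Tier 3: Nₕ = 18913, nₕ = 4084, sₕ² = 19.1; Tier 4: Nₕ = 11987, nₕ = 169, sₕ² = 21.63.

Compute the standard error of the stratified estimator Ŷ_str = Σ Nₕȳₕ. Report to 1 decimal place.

7430.6

Var(Ŷ_str) = Σₕ Nₕ²(1 − fₕ)sₕ²/nₕ.
Tier 2: 13117²·(1 − 154/13117)·30.6/154 = 3.3786309 × 10^7.
Tier 1: 11615²·(1 − 1425/11615)·23.9/1425 = 1.9850728 × 10^6.
Tier 3: 18913²·(1 − 4084/18913)·19.1/4084 = 1.3116559 × 10^6.
Tier 4: 11987²·(1 − 169/11987)·21.63/169 = 1.8131106 × 10^7.
Sum = 5.5214144 × 10^7.
SE = √(5.5214144 × 10^7) = 7430.6.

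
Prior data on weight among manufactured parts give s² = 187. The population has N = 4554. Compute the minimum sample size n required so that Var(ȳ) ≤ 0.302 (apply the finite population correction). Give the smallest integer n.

Without fpc, n₀ = s²/D = 187/0.302 = 619.2053.
With fpc, (1 − n/N)·s²/n ≤ D requires n ≥ n₀/(1 + n₀/N) = 619.2053/(1 + 619.2053/4554) = 545.0897.
Rounding up, n = 546.

546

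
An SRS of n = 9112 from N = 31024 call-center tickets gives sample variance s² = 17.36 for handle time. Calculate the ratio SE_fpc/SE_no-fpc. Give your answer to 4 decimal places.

0.8404

f = n/N = 9112/31024 = 0.29370810.
SE_no-fpc = √(s²/n) = 0.043648367; SE_fpc = √((1−f)s²/n) = 0.036682601.
Ratio = √(1−f) = 0.84041175.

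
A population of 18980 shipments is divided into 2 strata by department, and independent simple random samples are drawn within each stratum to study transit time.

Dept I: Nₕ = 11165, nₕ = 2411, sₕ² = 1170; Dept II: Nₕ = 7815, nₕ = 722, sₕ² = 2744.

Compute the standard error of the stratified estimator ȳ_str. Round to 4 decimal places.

Var(ȳ_str) = Σₕ Wₕ²(1 − fₕ)sₕ²/nₕ with Wₕ = Nₕ/N, N = 18980.
Dept I: Wₕ = 0.58825079; term = 0.58825079²·(1 − 0.21594268)·1170/2411 = 0.13166232.
Dept II: Wₕ = 0.41174921; term = 0.41174921²·(1 − 0.09238644)·2744/722 = 0.58480818.
Sum = 0.7164705.
SE = √(0.7164705) = 0.8464.

0.8464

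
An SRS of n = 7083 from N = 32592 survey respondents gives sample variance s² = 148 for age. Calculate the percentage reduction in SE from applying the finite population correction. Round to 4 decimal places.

f = n/N = 7083/32592 = 0.21732327.
SE_no-fpc = √(s²/n) = 0.14455138; SE_fpc = √((1−f)s²/n) = 0.12788319.
Ratio = √(1−f) = 0.88469019. Reduction = 100·(1 − 0.88469019) = 11.5310%.

11.5310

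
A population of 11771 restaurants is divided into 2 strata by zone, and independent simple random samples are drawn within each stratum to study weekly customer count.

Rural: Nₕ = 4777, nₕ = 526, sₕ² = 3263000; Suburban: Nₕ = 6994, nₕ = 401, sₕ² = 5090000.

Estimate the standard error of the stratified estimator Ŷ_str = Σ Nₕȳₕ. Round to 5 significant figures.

843370

Var(Ŷ_str) = Σₕ Nₕ²(1 − fₕ)sₕ²/nₕ.
Rural: 4777²·(1 − 526/4777)·3263000/526 = 1.2597306 × 10^11.
Suburban: 6994²·(1 − 401/6994)·5090000/401 = 5.8530484 × 10^11.
Sum = 7.112779 × 10^11.
SE = √(7.112779 × 10^11) = 843370.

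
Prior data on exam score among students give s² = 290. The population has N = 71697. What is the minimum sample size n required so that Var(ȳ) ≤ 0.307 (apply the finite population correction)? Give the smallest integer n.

933

Without fpc, n₀ = s²/D = 290/0.307 = 944.6254.
With fpc, (1 − n/N)·s²/n ≤ D requires n ≥ n₀/(1 + n₀/N) = 944.6254/(1 + 944.6254/71697) = 932.3416.
Rounding up, n = 933.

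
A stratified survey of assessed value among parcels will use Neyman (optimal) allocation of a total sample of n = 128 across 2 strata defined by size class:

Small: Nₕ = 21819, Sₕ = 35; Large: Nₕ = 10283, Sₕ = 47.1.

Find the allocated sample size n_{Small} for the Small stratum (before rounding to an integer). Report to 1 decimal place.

78.3

Neyman allocation: nₕ = n·NₕSₕ / Σⱼ NⱼSⱼ.
Σ NⱼSⱼ = 21819·35 + 10283·47.1 = 1.2479943 × 10^6.
n_{Small} = 128·21819·35 / (1.2479943 × 10^6) = 78.3.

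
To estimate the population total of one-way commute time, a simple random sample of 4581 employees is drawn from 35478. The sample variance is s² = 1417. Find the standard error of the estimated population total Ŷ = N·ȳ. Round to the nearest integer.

Var(Ŷ) = N²·Var(ȳ) = N²·(1 − n/N)·s²/n.
f = 4581/35478 = 0.12912227; Var(ȳ) = 0.87087773·1417/4581 = 0.26938086.
Var(Ŷ) = 35478² · 0.26938086 = 3.3906659 × 10^8.
SE(Ŷ) = √(3.3906659 × 10^8) = 18414.

18414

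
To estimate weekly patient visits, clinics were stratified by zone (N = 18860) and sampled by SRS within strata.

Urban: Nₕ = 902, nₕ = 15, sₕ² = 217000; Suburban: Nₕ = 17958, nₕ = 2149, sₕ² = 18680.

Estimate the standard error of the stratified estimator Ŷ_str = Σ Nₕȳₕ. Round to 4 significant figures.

118500

Var(Ŷ_str) = Σₕ Nₕ²(1 − fₕ)sₕ²/nₕ.
Urban: 902²·(1 − 15/902)·217000/15 = 1.1574404 × 10^10.
Suburban: 17958²·(1 − 2149/17958)·18680/2149 = 2.4677594 × 10^9.
Sum = 1.4042163 × 10^10.
SE = √(1.4042163 × 10^10) = 118500.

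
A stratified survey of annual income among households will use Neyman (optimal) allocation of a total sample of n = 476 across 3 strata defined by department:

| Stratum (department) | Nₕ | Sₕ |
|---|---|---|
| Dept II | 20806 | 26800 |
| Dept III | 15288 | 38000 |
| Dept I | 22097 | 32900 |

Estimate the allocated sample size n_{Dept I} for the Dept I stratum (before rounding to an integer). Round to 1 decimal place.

185.5

Neyman allocation: nₕ = n·NₕSₕ / Σⱼ NⱼSⱼ.
Σ NⱼSⱼ = 20806·26800 + 15288·38000 + 22097·32900 = 1.8655361 × 10^9.
n_{Dept I} = 476·22097·32900 / (1.8655361 × 10^9) = 185.5.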